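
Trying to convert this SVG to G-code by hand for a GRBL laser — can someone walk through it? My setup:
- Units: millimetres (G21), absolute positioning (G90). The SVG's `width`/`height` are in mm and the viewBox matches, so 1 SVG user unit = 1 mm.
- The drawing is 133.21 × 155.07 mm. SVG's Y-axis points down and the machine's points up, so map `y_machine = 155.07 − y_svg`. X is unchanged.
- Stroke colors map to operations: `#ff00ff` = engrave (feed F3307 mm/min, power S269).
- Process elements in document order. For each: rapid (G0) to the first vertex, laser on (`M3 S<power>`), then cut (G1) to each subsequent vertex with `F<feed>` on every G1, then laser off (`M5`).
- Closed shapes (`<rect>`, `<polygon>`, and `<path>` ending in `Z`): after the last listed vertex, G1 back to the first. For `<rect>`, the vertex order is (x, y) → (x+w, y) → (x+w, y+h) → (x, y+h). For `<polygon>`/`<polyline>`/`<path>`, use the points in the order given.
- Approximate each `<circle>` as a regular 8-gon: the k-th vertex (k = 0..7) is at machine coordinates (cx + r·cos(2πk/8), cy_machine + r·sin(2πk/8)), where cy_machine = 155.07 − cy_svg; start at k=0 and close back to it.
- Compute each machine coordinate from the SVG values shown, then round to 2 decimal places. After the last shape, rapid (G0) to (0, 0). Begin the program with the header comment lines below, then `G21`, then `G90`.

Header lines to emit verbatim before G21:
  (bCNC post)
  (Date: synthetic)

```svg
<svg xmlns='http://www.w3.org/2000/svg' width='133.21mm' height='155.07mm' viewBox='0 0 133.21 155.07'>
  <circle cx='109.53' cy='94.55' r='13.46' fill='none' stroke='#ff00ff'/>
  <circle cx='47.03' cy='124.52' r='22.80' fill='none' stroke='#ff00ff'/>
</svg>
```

(bCNC post)
(Date: synthetic)
G21
G90
G0 X122.99 Y60.52
M3 S269
G1 X119.05 Y70.04 F3307
G1 X109.53 Y73.98 F3307
G1 X100.01 Y70.04 F3307
G1 X96.07 Y60.52 F3307
G1 X100.01 Y51.00 F3307
G1 X109.53 Y47.06 F3307
G1 X119.05 Y51.00 F3307
G1 X122.99 Y60.52 F3307
M5
G0 X69.83 Y30.55
M3 S269
G1 X63.15 Y46.67 F3307
G1 X47.03 Y53.35 F3307
G1 X30.91 Y46.67 F3307
G1 X24.23 Y30.55 F3307
G1 X30.91 Y14.43 F3307
G1 X47.03 Y7.75 F3307
G1 X63.15 Y14.43 F3307
G1 X69.83 Y30.55 F3307
M5
G0 X0.00 Y0.00

1 u = 1 mm; y_m = 155.07 − y.

[1] `<circle>` circle, #ff00ff→engrave S269 F3307: (122.99,60.52) → (119.05,70.04) → (109.53,73.98) → (100.01,70.04) → (96.07,60.52) → (100.01,51.00) → (109.53,47.06) → (119.05,51.00) → (122.99,60.52) (closed)

[2] `<circle>` circle, #ff00ff→engrave S269 F3307: (69.83,30.55) → (63.15,46.67) → (47.03,53.35) → (30.91,46.67) → (24.23,30.55) → (30.91,14.43) → (47.03,7.75) → (63.15,14.43) → (69.83,30.55) (closed)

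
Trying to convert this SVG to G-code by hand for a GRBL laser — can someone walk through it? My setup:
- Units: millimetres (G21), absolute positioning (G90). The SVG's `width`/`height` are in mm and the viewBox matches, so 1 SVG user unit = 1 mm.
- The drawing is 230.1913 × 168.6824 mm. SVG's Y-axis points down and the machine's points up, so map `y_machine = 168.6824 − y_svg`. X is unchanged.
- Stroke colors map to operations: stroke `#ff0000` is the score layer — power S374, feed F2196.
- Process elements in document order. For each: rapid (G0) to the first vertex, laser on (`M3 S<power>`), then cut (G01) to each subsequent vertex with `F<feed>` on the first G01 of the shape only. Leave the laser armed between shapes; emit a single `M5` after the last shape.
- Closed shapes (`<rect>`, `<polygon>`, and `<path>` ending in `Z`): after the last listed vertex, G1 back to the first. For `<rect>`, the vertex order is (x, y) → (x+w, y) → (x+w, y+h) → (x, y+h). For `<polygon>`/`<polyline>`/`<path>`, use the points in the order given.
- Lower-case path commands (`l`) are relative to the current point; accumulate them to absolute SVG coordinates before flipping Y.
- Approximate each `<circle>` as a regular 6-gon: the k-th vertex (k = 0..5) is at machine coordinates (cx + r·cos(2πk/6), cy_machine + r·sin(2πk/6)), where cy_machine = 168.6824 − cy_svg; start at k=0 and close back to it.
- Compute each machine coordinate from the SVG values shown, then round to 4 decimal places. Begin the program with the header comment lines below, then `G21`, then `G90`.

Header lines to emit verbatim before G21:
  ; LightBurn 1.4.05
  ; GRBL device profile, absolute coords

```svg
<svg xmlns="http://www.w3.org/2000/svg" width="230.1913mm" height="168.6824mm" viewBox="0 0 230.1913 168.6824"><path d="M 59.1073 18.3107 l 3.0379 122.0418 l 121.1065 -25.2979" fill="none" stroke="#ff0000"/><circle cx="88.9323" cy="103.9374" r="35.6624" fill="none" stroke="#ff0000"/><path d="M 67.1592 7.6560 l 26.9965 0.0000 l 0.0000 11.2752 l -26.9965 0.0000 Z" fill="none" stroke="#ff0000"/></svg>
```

1 u = 1 mm; y_m = 168.6824 − y.

[1] `<path>` open polyline, #ff0000→score S374 F2196: (59.1073,150.3717) → (62.1452,28.3299) → (183.2517,53.6278)

[2] `<circle>` circle, #ff0000→score S374 F2196: (124.5947,64.7450) → (106.7635,95.6295) → (71.1011,95.6295) → (53.2699,64.7450) → (71.1011,33.8605) → (106.7635,33.8605) → (124.5947,64.7450) (closed)

[3] `<path>` rectangle, #ff0000→score S374 F2196: (67.1592,161.0264) → (94.1557,161.0264) → (94.1557,149.7512) → (67.1592,149.7512) → (67.1592,161.0264) (closed)

; LightBurn 1.4.05
; GRBL device profile, absolute coords
G21
G90
G0 X59.1073 Y150.3717
M3 S374
G01 X62.1452 Y28.3299 F2196
G01 X183.2517 Y53.6278
G0 X124.5947 Y64.7450
M3 S374
G01 X106.7635 Y95.6295 F2196
G01 X71.1011 Y95.6295
G01 X53.2699 Y64.7450
G01 X71.1011 Y33.8605
G01 X106.7635 Y33.8605
G01 X124.5947 Y64.7450
G0 X67.1592 Y161.0264
M3 S374
G01 X94.1557 Y161.0264 F2196
G01 X94.1557 Y149.7512
G01 X67.1592 Y149.7512
G01 X67.1592 Y161.0264
M5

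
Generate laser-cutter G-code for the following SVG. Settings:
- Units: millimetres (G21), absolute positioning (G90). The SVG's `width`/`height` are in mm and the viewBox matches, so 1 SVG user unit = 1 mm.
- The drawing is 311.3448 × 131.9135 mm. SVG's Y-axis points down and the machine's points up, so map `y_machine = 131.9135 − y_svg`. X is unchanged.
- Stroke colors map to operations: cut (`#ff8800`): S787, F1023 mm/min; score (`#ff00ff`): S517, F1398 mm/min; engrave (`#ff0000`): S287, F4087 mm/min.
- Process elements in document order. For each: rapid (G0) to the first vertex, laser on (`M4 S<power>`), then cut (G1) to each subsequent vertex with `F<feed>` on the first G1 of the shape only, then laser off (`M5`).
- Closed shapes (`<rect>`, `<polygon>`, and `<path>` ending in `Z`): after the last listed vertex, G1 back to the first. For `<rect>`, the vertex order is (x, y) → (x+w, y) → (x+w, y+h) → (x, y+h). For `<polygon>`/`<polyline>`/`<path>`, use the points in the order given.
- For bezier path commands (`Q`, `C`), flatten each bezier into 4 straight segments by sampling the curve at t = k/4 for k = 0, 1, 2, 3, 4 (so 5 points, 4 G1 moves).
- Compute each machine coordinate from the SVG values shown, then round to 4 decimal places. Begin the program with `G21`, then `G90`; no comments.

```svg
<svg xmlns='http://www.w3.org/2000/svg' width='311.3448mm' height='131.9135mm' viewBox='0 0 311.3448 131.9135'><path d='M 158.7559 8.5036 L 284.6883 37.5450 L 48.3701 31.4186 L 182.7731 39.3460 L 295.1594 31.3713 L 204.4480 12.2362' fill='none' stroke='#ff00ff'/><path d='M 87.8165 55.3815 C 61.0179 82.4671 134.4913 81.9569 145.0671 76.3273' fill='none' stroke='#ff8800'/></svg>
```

G21
G90
G0 X158.7559 Y123.4099
M4 S517
G1 X284.6883 Y94.3685 F1398
G1 X48.3701 Y100.4949
G1 X182.7731 Y92.5675
G1 X295.1594 Y100.5422
G1 X204.4480 Y119.6773
M5
G0 X87.8165 Y76.5320
M4 S787
G1 X83.9690 Y61.0408 F1023
G1 X102.4264 Y53.7909
G1 X127.8915 Y52.6751
G1 X145.0671 Y55.5862
M5

Since the viewBox matches the mm dimensions, user units are millimetres directly. The only transform is the Y-flip y_m = 131.9135 − y_svg.

Shape 1 is a open polyline drawn with `<path>`. Its stroke #ff00ff means score at S517, F1398. After flipping Y the toolpath is (158.7559,123.4099) → (284.6883,94.3685) → (48.3701,100.4949) → (182.7731,92.5675) → (295.1594,100.5422) → (204.4480,119.6773).

Shape 2 is a cubic bezier drawn with `<path>`. Its stroke #ff8800 means cut at S787, F1023. After flipping Y the toolpath is (87.8165,76.5320) → (83.9690,61.0408) → (102.4264,53.7909) → (127.8915,52.6751) → (145.0671,55.5862).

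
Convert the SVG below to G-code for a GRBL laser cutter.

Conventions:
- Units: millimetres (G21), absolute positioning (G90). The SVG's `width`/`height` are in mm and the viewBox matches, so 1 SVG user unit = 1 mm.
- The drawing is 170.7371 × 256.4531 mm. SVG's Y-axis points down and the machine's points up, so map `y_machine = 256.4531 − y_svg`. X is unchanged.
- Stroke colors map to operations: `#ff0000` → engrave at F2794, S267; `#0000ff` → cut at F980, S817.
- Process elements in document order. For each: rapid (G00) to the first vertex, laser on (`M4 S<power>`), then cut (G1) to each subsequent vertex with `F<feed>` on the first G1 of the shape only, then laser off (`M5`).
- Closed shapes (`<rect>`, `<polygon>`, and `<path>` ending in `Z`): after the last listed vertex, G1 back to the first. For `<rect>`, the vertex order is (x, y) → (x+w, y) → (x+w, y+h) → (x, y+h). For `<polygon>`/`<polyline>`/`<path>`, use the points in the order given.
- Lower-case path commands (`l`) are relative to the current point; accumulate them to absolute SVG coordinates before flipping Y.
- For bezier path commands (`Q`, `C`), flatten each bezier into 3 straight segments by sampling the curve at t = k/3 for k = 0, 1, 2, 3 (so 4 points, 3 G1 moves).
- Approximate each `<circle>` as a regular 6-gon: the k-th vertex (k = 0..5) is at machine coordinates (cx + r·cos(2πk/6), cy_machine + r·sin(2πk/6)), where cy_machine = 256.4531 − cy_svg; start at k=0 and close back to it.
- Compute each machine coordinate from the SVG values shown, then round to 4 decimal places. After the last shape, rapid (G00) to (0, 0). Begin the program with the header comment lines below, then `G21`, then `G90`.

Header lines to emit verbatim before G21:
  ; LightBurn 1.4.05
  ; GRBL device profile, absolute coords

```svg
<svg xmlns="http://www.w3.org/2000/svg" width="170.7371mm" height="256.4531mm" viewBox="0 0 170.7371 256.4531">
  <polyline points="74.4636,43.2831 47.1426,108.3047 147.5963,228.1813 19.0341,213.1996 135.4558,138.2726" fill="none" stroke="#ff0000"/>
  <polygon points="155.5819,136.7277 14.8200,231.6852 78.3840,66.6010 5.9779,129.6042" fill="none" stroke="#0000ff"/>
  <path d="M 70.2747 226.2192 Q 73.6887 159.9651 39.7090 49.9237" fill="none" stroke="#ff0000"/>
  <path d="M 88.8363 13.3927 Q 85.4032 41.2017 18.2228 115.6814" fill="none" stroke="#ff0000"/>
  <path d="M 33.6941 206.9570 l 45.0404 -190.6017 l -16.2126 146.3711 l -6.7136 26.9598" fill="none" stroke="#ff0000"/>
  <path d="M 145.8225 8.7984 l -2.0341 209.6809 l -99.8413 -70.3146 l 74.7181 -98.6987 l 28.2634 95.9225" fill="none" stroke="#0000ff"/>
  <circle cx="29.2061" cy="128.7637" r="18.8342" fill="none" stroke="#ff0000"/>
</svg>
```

; LightBurn 1.4.05
; GRBL device profile, absolute coords
G21
G90
G00 X74.4636 Y213.1700
M4 S267
G1 X47.1426 Y148.1484 F2794
G1 X147.5963 Y28.2718
G1 X19.0341 Y43.2535
G1 X135.4558 Y118.1805
M5
G00 X155.5819 Y119.7254
M4 S817
G1 X14.8200 Y24.7679 F980
G1 X78.3840 Y189.8521
G1 X5.9779 Y126.8489
G1 X155.5819 Y119.7254
M5
G00 X70.2747 Y30.2339
M4 S267
G1 X68.3958 Y79.2686 F2794
G1 X58.2073 Y138.0337
G1 X39.7090 Y206.5294
M5
G00 X88.8363 Y243.0604
M4 S267
G1 X79.4645 Y219.3354 F2794
G1 X55.9267 Y185.2392
G1 X18.2228 Y140.7717
M5
G00 X33.6941 Y49.4961
M4 S267
G1 X78.7345 Y240.0978 F2794
G1 X62.5219 Y93.7267
G1 X55.8083 Y66.7669
M5
G00 X145.8225 Y247.6547
M4 S817
G1 X143.7884 Y37.9738 F980
G1 X43.9471 Y108.2884
G1 X118.6652 Y206.9871
G1 X146.9286 Y111.0646
M5
G00 X48.0403 Y127.6894
M4 S267
G1 X38.6232 Y144.0003 F2794
G1 X19.7890 Y144.0003
G1 X10.3719 Y127.6894
G1 X19.7890 Y111.3785
G1 X38.6232 Y111.3785
G1 X48.0403 Y127.6894
M5
G00 X0.0000 Y0.0000

Since the viewBox matches the mm dimensions, user units are millimetres directly. The only transform is the Y-flip y_m = 256.4531 − y_svg.

Shape 1 is a open polyline drawn with `<polyline>`. Its stroke #ff0000 means engrave at S267, F2794. After flipping Y the toolpath is (74.4636,213.1700) → (47.1426,148.1484) → (147.5963,28.2718) → (19.0341,43.2535) → (135.4558,118.1805).

Shape 2 is a closed polygon drawn with `<polygon>`. Its stroke #0000ff means cut at S817, F980. After flipping Y the toolpath is (155.5819,119.7254) → (14.8200,24.7679) → (78.3840,189.8521) → (5.9779,126.8489) → (155.5819,119.7254), returning to the start.

Shape 3 is a quadratic bezier drawn with `<path>`. Its stroke #ff0000 means engrave at S267, F2794. After flipping Y the toolpath is (70.2747,30.2339) → (68.3958,79.2686) → (58.2073,138.0337) → (39.7090,206.5294).

Shape 4 is a quadratic bezier drawn with `<path>`. Its stroke #ff0000 means engrave at S267, F2794. After flipping Y the toolpath is (88.8363,243.0604) → (79.4645,219.3354) → (55.9267,185.2392) → (18.2228,140.7717).

Shape 5 is a open polyline drawn with `<path>`. Its stroke #ff0000 means engrave at S267, F2794. After flipping Y the toolpath is (33.6941,49.4961) → (78.7345,240.0978) → (62.5219,93.7267) → (55.8083,66.7669).

Shape 6 is a open polyline drawn with `<path>`. Its stroke #0000ff means cut at S817, F980. After flipping Y the toolpath is (145.8225,247.6547) → (143.7884,37.9738) → (43.9471,108.2884) → (118.6652,206.9871) → (146.9286,111.0646).

Shape 7 is a circle drawn with `<circle>`. Its stroke #ff0000 means engrave at S267, F2794. After flipping Y the toolpath is (48.0403,127.6894) → (38.6232,144.0003) → (19.7890,144.0003) → (10.3719,127.6894) → (19.7890,111.3785) → (38.6232,111.3785) → (48.0403,127.6894), returning to the start.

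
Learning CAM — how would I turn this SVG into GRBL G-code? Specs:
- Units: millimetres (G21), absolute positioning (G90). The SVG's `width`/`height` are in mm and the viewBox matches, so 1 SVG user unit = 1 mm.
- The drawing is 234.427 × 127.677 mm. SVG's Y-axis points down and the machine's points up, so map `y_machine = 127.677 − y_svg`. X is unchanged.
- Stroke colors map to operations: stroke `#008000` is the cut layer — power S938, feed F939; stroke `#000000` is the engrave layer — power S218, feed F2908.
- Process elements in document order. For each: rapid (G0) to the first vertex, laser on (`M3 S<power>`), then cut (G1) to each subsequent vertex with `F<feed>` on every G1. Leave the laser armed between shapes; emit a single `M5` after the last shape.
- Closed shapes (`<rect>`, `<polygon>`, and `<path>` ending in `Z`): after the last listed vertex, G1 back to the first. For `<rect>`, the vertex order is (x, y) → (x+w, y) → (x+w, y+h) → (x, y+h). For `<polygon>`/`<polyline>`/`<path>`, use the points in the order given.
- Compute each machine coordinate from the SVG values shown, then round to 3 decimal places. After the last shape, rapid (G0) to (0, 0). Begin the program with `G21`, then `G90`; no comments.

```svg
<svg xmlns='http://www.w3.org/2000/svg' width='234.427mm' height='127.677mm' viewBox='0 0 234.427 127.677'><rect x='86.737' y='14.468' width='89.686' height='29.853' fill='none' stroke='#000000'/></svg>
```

viewBox `0 0 234.427 127.677` with mm width/height → 1 unit = 1 mm. Flip: y_m = 127.677 − y_svg.

**Shape 1** — `<rect>` rectangle, stroke `#000000` → engrave (S218, F2908). Machine vertices: (86.737,113.209) → (176.423,113.209) → (176.423,83.356) → (86.737,83.356) → (86.737,113.209). Closed: final G1 returns to the first vertex.

G21
G90
G0 X86.737 Y113.209
M3 S218
G1 X176.423 Y113.209 F2908
G1 X176.423 Y83.356 F2908
G1 X86.737 Y83.356 F2908
G1 X86.737 Y113.209 F2908
M5
G0 X0.000 Y0.000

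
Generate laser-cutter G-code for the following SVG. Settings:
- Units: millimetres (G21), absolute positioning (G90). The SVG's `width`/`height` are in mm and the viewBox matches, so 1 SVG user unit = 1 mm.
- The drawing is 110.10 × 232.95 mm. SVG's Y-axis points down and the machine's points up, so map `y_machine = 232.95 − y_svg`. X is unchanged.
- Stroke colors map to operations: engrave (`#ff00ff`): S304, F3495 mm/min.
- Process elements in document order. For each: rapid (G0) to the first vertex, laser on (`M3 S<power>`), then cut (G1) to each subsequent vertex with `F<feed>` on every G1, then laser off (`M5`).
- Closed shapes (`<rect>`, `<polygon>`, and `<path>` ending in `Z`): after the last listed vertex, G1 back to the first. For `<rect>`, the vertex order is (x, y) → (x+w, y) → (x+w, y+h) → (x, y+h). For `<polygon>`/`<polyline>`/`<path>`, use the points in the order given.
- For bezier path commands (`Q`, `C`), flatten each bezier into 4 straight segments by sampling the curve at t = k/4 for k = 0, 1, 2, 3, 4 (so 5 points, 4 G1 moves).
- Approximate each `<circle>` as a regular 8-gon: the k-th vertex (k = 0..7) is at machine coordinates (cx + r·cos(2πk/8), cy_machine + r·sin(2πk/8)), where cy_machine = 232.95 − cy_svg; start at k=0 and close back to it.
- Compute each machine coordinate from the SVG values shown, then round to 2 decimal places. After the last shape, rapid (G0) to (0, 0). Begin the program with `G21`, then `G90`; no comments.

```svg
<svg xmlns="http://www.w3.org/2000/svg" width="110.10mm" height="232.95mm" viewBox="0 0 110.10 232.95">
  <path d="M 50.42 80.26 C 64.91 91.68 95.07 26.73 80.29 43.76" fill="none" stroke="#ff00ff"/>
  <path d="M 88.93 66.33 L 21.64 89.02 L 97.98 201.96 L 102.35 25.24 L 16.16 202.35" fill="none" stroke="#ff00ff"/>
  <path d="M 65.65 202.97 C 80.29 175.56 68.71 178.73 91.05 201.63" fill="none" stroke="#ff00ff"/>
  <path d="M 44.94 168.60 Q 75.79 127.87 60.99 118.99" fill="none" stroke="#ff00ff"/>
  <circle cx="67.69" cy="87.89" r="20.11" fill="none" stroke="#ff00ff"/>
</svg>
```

G21
G90
G0 X50.42 Y152.69
M3 S304
G1 X63.28 Y155.97 F3495
G1 X76.33 Y173.04 F3495
G1 X83.90 Y189.07 F3495
G1 X80.29 Y189.19 F3495
M5
G0 X88.93 Y166.62
M3 S304
G1 X21.64 Y143.93 F3495
G1 X97.98 Y30.99 F3495
G1 X102.35 Y207.71 F3495
G1 X16.16 Y30.60 F3495
M5
G0 X65.65 Y29.98
M3 S304
G1 X72.65 Y44.97 F3495
G1 X75.46 Y49.52 F3495
G1 X79.72 Y44.63 F3495
G1 X91.05 Y31.32 F3495
M5
G0 X44.94 Y64.35
M3 S304
G1 X57.51 Y82.72 F3495
G1 X64.38 Y97.12 F3495
G1 X65.54 Y107.53 F3495
G1 X60.99 Y113.96 F3495
M5
G0 X87.80 Y145.06
M3 S304
G1 X81.91 Y159.28 F3495
G1 X67.69 Y165.17 F3495
G1 X53.47 Y159.28 F3495
G1 X47.58 Y145.06 F3495
G1 X53.47 Y130.84 F3495
G1 X67.69 Y124.95 F3495
G1 X81.91 Y130.84 F3495
G1 X87.80 Y145.06 F3495
M5
G0 X0.00 Y0.00

1 u = 1 mm; y_m = 232.95 − y.

[1] `<path>` cubic bezier, #ff00ff→engrave S304 F3495: (50.42,152.69) → (63.28,155.97) → (76.33,173.04) → (83.90,189.07) → (80.29,189.19)

[2] `<path>` open polyline, #ff00ff→engrave S304 F3495: (88.93,166.62) → (21.64,143.93) → (97.98,30.99) → (102.35,207.71) → (16.16,30.60)

[3] `<path>` cubic bezier, #ff00ff→engrave S304 F3495: (65.65,29.98) → (72.65,44.97) → (75.46,49.52) → (79.72,44.63) → (91.05,31.32)

[4] `<path>` quadratic bezier, #ff00ff→engrave S304 F3495: (44.94,64.35) → (57.51,82.72) → (64.38,97.12) → (65.54,107.53) → (60.99,113.96)

[5] `<circle>` circle, #ff00ff→engrave S304 F3495: (87.80,145.06) → (81.91,159.28) → (67.69,165.17) → (53.47,159.28) → (47.58,145.06) → (53.47,130.84) → (67.69,124.95) → (81.91,130.84) → (87.80,145.06) (closed)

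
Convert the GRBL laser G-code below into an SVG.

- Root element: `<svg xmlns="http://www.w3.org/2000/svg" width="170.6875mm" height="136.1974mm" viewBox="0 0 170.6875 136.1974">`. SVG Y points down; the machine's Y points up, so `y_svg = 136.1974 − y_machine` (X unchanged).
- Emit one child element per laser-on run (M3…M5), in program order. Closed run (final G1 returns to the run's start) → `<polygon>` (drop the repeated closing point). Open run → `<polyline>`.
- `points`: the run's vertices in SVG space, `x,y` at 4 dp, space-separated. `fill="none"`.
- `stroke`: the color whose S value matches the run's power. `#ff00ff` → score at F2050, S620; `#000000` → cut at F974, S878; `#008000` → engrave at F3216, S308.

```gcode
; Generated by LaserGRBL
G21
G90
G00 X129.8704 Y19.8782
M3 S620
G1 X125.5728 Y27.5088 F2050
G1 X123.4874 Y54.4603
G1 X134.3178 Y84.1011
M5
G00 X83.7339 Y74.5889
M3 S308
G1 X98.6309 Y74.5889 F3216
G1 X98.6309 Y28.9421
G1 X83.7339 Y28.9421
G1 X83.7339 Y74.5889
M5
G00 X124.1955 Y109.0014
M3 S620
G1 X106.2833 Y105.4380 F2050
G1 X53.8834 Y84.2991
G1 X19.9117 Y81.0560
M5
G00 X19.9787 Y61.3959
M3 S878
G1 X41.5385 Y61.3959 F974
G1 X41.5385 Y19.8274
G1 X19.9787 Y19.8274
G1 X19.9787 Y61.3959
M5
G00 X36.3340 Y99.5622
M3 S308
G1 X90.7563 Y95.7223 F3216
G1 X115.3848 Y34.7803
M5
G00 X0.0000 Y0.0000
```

y_svg = 136.1974 − y_m.

[1] S620→`#ff00ff` (score); open run; points: 129.8704,116.3192 125.5728,108.6886 123.4874,81.7371 134.3178,52.0963

[2] S308→`#008000` (engrave); closed run; points: 83.7339,61.6085 98.6309,61.6085 98.6309,107.2553 83.7339,107.2553

[3] S620→`#ff00ff` (score); open run; points: 124.1955,27.1960 106.2833,30.7594 53.8834,51.8983 19.9117,55.1414

[4] S878→`#000000` (cut); closed run; points: 19.9787,74.8015 41.5385,74.8015 41.5385,116.3700 19.9787,116.3700

[5] S308→`#008000` (engrave); open run; points: 36.3340,36.6352 90.7563,40.4751 115.3848,101.4171

<svg xmlns="http://www.w3.org/2000/svg" width="170.6875mm" height="136.1974mm" viewBox="0 0 170.6875 136.1974">
  <polyline points="129.8704,116.3192 125.5728,108.6886 123.4874,81.7371 134.3178,52.0963" fill="none" stroke="#ff00ff"/>
  <polygon points="83.7339,61.6085 98.6309,61.6085 98.6309,107.2553 83.7339,107.2553" fill="none" stroke="#008000"/>
  <polyline points="124.1955,27.1960 106.2833,30.7594 53.8834,51.8983 19.9117,55.1414" fill="none" stroke="#ff00ff"/>
  <polygon points="19.9787,74.8015 41.5385,74.8015 41.5385,116.3700 19.9787,116.3700" fill="none" stroke="#000000"/>
  <polyline points="36.3340,36.6352 90.7563,40.4751 115.3848,101.4171" fill="none" stroke="#008000"/>
</svg>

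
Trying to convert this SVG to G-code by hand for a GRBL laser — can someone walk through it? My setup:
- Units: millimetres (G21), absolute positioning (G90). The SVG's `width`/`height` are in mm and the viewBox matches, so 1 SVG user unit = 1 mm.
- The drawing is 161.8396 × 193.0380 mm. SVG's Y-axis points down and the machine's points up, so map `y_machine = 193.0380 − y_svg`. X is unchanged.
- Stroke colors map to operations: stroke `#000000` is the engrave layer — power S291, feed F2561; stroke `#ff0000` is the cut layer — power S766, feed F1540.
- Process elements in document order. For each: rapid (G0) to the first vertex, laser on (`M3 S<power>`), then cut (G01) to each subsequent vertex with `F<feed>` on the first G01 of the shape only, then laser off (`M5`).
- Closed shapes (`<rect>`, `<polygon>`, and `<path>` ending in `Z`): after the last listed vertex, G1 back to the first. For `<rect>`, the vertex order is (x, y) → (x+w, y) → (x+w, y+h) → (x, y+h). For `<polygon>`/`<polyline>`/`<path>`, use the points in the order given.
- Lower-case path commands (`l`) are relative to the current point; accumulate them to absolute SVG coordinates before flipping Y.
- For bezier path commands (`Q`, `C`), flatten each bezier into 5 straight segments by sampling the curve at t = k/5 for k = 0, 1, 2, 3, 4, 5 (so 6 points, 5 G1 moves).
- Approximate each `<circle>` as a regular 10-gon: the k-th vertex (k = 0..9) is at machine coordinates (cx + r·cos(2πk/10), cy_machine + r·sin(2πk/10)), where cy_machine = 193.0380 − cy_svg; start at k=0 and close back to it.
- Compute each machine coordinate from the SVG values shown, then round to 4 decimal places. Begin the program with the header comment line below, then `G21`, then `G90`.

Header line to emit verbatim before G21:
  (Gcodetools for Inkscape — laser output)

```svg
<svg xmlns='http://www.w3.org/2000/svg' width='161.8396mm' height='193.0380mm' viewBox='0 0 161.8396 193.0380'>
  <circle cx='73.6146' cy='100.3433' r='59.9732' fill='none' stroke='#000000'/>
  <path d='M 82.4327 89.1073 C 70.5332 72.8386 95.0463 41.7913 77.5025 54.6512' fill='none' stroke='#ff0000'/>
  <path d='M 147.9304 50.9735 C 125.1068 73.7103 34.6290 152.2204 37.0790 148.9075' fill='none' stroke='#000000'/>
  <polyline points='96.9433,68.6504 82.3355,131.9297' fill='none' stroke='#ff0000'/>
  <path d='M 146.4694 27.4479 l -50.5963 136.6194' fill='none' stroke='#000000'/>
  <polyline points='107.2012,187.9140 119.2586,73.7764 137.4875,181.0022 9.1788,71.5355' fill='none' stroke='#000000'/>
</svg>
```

(Gcodetools for Inkscape — laser output)
G21
G90
G0 X133.5878 Y92.6947
M3 S291
G01 X122.1339 Y127.9461 F2561
G01 X92.1473 Y149.7326
G01 X55.0819 Y149.7326
G01 X25.0953 Y127.9461
G01 X13.6414 Y92.6947
G01 X25.0953 Y57.4433
G01 X55.0819 Y35.6568
G01 X92.1473 Y35.6568
G01 X122.1339 Y57.4433
G01 X133.5878 Y92.6947
M5
G0 X82.4327 Y103.9307
M3 S766
G01 X79.0348 Y114.9959 F1540
G01 X80.6093 Y126.7910
G01 X83.3898 Y136.4991
G01 X83.6097 Y141.3034
G01 X77.5025 Y138.3868
M5
G0 X147.9304 Y142.0645
M3 S291
G01 X127.4024 Y122.8304 F2561
G01 X98.3453 Y96.8153
G01 X68.4671 Y70.6239
G01 X45.4757 Y50.8607
G01 X37.0790 Y44.1305
M5
G0 X96.9433 Y124.3876
M3 S766
G01 X82.3355 Y61.1083 F1540
M5
G0 X146.4694 Y165.5901
M3 S291
G01 X95.8731 Y28.9707 F2561
M5
G0 X107.2012 Y5.1240
M3 S291
G01 X119.2586 Y119.2616 F2561
G01 X137.4875 Y12.0358
G01 X9.1788 Y121.5025
M5

Since the viewBox matches the mm dimensions, user units are millimetres directly. The only transform is the Y-flip y_m = 193.0380 − y_svg.

Shape 1 is a circle drawn with `<circle>`. Its stroke #000000 means engrave at S291, F2561. After flipping Y the toolpath is (133.5878,92.6947) → (122.1339,127.9461) → (92.1473,149.7326) → (55.0819,149.7326) → (25.0953,127.9461) → (13.6414,92.6947) → (25.0953,57.4433) → (55.0819,35.6568) → (92.1473,35.6568) → (122.1339,57.4433) → (133.5878,92.6947), returning to the start.

Shape 2 is a cubic bezier drawn with `<path>`. Its stroke #ff0000 means cut at S766, F1540. After flipping Y the toolpath is (82.4327,103.9307) → (79.0348,114.9959) → (80.6093,126.7910) → (83.3898,136.4991) → (83.6097,141.3034) → (77.5025,138.3868).

Shape 3 is a cubic bezier drawn with `<path>`. Its stroke #000000 means engrave at S291, F2561. After flipping Y the toolpath is (147.9304,142.0645) → (127.4024,122.8304) → (98.3453,96.8153) → (68.4671,70.6239) → (45.4757,50.8607) → (37.0790,44.1305).

Shape 4 is a line segment drawn with `<polyline>`. Its stroke #ff0000 means cut at S766, F1540. After flipping Y the toolpath is (96.9433,124.3876) → (82.3355,61.1083).

Shape 5 is a line segment drawn with `<path>`. Its stroke #000000 means engrave at S291, F2561. After flipping Y the toolpath is (146.4694,165.5901) → (95.8731,28.9707).

Shape 6 is a open polyline drawn with `<polyline>`. Its stroke #000000 means engrave at S291, F2561. After flipping Y the toolpath is (107.2012,5.1240) → (119.2586,119.2616) → (137.4875,12.0358) → (9.1788,121.5025).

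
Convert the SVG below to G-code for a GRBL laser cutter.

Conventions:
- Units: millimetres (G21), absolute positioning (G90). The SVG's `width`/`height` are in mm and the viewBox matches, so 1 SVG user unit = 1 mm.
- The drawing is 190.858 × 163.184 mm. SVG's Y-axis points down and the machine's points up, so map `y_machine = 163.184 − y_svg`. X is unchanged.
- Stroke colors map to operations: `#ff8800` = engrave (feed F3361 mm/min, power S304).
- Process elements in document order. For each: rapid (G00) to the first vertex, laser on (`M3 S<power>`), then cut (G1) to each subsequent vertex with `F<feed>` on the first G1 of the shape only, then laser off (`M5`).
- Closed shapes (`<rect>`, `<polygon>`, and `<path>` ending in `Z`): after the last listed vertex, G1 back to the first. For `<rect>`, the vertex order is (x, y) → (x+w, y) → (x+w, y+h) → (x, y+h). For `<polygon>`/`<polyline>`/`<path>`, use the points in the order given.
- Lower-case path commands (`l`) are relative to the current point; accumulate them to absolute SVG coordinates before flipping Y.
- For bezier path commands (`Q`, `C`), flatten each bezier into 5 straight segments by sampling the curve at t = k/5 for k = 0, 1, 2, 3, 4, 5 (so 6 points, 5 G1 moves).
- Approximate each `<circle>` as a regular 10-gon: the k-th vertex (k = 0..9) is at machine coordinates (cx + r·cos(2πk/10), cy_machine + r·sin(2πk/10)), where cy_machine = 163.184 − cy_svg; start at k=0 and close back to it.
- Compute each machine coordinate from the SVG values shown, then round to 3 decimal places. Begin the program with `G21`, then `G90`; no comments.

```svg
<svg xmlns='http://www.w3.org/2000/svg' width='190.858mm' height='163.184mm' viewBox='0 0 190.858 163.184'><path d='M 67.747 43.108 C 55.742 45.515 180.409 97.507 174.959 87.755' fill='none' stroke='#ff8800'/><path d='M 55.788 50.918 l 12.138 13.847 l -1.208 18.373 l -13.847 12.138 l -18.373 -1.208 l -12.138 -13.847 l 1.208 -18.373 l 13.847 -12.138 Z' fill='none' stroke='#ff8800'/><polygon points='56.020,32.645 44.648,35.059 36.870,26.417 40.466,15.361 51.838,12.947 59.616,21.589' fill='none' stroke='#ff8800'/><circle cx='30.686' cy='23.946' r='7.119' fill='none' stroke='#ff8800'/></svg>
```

viewBox `0 0 190.858 163.184` with mm width/height → 1 unit = 1 mm. Flip: y_m = 163.184 − y_svg.

**Shape 1** — `<path>` cubic bezier, stroke `#ff8800` → engrave (S304, F3361). Control points (SVG): P0=(67.747,43.108), P1=(55.742,45.515), P2=(180.409,97.507), P3=(174.959,87.755); sampled at t=k/5. Machine vertices: (67.747,120.076) → (74.810,113.572) → (101.869,100.512) → (136.117,86.239) → (164.749,76.096) → (174.959,75.429). Open path.

**Shape 2** — `<path>` regular polygon, stroke `#ff8800` → engrave (S304, F3361). Machine vertices: (55.788,112.266) → (67.926,98.419) → (66.718,80.046) → (52.871,67.908) → (34.498,69.116) → (22.360,82.963) → (23.568,101.336) → (37.415,113.474) → (55.788,112.266). Closed: final G1 returns to the first vertex.

**Shape 3** — `<polygon>` regular polygon, stroke `#ff8800` → engrave (S304, F3361). Machine vertices: (56.020,130.539) → (44.648,128.125) → (36.870,136.767) → (40.466,147.823) → (51.838,150.237) → (59.616,141.595) → (56.020,130.539). Closed: final G1 returns to the first vertex.

**Shape 4** — `<circle>` circle, stroke `#ff8800` → engrave (S304, F3361). Machine vertices: (37.805,139.238) → (36.445,143.422) → (32.886,146.009) → (28.486,146.009) → (24.927,143.422) → (23.567,139.238) → (24.927,135.054) → (28.486,132.467) → (32.886,132.467) → (36.445,135.054) → (37.805,139.238). Closed: final G1 returns to the first vertex.

G21
G90
G00 X67.747 Y120.076
M3 S304
G1 X74.810 Y113.572 F3361
G1 X101.869 Y100.512
G1 X136.117 Y86.239
G1 X164.749 Y76.096
G1 X174.959 Y75.429
M5
G00 X55.788 Y112.266
M3 S304
G1 X67.926 Y98.419 F3361
G1 X66.718 Y80.046
G1 X52.871 Y67.908
G1 X34.498 Y69.116
G1 X22.360 Y82.963
G1 X23.568 Y101.336
G1 X37.415 Y113.474
G1 X55.788 Y112.266
M5
G00 X56.020 Y130.539
M3 S304
G1 X44.648 Y128.125 F3361
G1 X36.870 Y136.767
G1 X40.466 Y147.823
G1 X51.838 Y150.237
G1 X59.616 Y141.595
G1 X56.020 Y130.539
M5
G00 X37.805 Y139.238
M3 S304
G1 X36.445 Y143.422 F3361
G1 X32.886 Y146.009
G1 X28.486 Y146.009
G1 X24.927 Y143.422
G1 X23.567 Y139.238
G1 X24.927 Y135.054
G1 X28.486 Y132.467
G1 X32.886 Y132.467
G1 X36.445 Y135.054
G1 X37.805 Y139.238
M5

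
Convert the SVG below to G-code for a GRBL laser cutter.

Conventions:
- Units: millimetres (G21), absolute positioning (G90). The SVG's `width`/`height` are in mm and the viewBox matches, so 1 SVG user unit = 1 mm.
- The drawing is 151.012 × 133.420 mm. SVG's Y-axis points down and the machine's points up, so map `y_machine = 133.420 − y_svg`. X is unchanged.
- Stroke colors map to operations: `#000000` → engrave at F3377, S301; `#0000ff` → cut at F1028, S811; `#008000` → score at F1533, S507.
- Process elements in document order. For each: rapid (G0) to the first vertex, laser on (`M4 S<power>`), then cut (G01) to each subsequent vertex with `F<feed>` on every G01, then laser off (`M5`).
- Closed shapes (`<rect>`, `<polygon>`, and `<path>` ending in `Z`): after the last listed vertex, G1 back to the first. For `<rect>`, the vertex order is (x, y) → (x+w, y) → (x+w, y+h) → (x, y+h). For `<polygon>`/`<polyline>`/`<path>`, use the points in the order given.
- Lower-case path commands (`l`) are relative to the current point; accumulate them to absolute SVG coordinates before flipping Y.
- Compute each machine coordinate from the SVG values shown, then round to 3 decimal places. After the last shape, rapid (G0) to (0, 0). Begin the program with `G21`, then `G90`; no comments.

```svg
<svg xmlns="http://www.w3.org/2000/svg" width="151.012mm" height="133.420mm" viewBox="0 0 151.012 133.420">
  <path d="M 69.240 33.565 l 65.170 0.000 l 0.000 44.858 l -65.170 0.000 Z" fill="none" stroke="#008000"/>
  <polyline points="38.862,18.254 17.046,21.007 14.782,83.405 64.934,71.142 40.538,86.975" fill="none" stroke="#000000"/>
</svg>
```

Since the viewBox matches the mm dimensions, user units are millimetres directly. The only transform is the Y-flip y_m = 133.420 − y_svg.

Shape 1 is a rectangle drawn with `<path>`. Its stroke #008000 means score at S507, F1533. After flipping Y the toolpath is (69.240,99.855) → (134.410,99.855) → (134.410,54.997) → (69.240,54.997) → (69.240,99.855), returning to the start.

Shape 2 is a open polyline drawn with `<polyline>`. Its stroke #000000 means engrave at S301, F3377. After flipping Y the toolpath is (38.862,115.166) → (17.046,112.413) → (14.782,50.015) → (64.934,62.278) → (40.538,46.445).

G21
G90
G0 X69.240 Y99.855
M4 S507
G01 X134.410 Y99.855 F1533
G01 X134.410 Y54.997 F1533
G01 X69.240 Y54.997 F1533
G01 X69.240 Y99.855 F1533
M5
G0 X38.862 Y115.166
M4 S301
G01 X17.046 Y112.413 F3377
G01 X14.782 Y50.015 F3377
G01 X64.934 Y62.278 F3377
G01 X40.538 Y46.445 F3377
M5
G0 X0.000 Y0.000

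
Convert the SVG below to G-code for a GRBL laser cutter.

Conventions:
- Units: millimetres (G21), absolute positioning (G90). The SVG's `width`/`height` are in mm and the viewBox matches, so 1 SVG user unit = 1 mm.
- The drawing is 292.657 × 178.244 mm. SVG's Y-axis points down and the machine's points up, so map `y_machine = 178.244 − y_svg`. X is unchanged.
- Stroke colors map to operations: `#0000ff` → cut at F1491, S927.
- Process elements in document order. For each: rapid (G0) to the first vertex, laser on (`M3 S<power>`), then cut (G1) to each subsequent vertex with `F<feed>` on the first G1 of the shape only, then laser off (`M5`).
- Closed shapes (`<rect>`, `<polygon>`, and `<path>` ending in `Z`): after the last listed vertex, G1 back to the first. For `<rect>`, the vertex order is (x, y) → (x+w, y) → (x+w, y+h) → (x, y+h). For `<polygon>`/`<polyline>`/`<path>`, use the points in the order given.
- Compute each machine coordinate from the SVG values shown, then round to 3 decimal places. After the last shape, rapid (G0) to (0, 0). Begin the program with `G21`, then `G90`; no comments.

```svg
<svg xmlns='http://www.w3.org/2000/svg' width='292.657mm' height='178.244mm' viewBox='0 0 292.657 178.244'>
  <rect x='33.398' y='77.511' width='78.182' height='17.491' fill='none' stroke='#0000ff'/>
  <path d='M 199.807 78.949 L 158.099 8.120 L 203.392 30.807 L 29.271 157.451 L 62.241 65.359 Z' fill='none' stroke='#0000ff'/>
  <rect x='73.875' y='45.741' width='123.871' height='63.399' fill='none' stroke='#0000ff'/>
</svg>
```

G21
G90
G0 X33.398 Y100.733
M3 S927
G1 X111.580 Y100.733 F1491
G1 X111.580 Y83.242
G1 X33.398 Y83.242
G1 X33.398 Y100.733
M5
G0 X199.807 Y99.295
M3 S927
G1 X158.099 Y170.124 F1491
G1 X203.392 Y147.437
G1 X29.271 Y20.793
G1 X62.241 Y112.885
G1 X199.807 Y99.295
M5
G0 X73.875 Y132.503
M3 S927
G1 X197.746 Y132.503 F1491
G1 X197.746 Y69.104
G1 X73.875 Y69.104
G1 X73.875 Y132.503
M5
G0 X0.000 Y0.000

Since the viewBox matches the mm dimensions, user units are millimetres directly. The only transform is the Y-flip y_m = 178.244 − y_svg.

Shape 1 is a rectangle drawn with `<rect>`. Its stroke #0000ff means cut at S927, F1491. After flipping Y the toolpath is (33.398,100.733) → (111.580,100.733) → (111.580,83.242) → (33.398,83.242) → (33.398,100.733), returning to the start.

Shape 2 is a closed polygon drawn with `<path>`. Its stroke #0000ff means cut at S927, F1491. After flipping Y the toolpath is (199.807,99.295) → (158.099,170.124) → (203.392,147.437) → (29.271,20.793) → (62.241,112.885) → (199.807,99.295), returning to the start.

Shape 3 is a rectangle drawn with `<rect>`. Its stroke #0000ff means cut at S927, F1491. After flipping Y the toolpath is (73.875,132.503) → (197.746,132.503) → (197.746,69.104) → (73.875,69.104) → (73.875,132.503), returning to the start.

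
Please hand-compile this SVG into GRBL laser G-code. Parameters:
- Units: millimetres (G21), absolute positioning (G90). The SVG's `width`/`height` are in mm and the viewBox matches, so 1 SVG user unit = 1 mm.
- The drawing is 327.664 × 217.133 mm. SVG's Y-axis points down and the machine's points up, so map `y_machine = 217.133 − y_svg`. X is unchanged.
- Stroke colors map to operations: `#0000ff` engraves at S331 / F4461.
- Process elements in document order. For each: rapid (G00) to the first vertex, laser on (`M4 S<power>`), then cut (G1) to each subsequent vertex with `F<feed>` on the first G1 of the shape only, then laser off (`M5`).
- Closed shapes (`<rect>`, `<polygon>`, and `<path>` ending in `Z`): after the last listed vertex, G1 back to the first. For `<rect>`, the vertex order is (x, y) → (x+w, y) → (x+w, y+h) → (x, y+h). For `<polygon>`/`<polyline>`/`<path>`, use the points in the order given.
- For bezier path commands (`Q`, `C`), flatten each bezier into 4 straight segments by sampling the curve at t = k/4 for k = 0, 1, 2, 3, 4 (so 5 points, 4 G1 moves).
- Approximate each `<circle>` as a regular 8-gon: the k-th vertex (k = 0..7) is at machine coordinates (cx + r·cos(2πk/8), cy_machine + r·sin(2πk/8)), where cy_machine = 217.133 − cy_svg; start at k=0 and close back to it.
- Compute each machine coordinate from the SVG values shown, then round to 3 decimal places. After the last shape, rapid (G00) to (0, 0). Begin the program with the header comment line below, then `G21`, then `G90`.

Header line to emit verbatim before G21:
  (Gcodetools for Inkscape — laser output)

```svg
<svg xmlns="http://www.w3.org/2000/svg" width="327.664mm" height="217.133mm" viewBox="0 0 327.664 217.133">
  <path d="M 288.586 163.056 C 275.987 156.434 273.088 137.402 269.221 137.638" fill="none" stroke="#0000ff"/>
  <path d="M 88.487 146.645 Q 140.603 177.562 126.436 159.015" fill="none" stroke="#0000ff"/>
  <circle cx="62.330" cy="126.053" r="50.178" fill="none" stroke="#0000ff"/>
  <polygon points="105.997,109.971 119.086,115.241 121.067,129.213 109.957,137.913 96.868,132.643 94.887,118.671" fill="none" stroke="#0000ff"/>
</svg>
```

Since the viewBox matches the mm dimensions, user units are millimetres directly. The only transform is the Y-flip y_m = 217.133 − y_svg.

Shape 1 is a cubic bezier drawn with `<path>`. Its stroke #0000ff means engrave at S331, F4461. After flipping Y the toolpath is (288.586,54.077) → (280.789,60.875) → (275.629,69.358) → (272.106,76.554) → (269.221,79.495).

Shape 2 is a quadratic bezier drawn with `<path>`. Its stroke #0000ff means engrave at S331, F4461. After flipping Y the toolpath is (88.487,70.488) → (110.402,58.121) → (124.032,51.937) → (129.377,51.936) → (126.436,58.118).

Shape 3 is a circle drawn with `<circle>`. Its stroke #0000ff means engrave at S331, F4461. After flipping Y the toolpath is (112.508,91.080) → (97.811,126.561) → (62.330,141.258) → (26.849,126.561) → (12.152,91.080) → (26.849,55.599) → (62.330,40.902) → (97.811,55.599) → (112.508,91.080), returning to the start.

Shape 4 is a regular polygon drawn with `<polygon>`. Its stroke #0000ff means engrave at S331, F4461. After flipping Y the toolpath is (105.997,107.162) → (119.086,101.892) → (121.067,87.920) → (109.957,79.220) → (96.868,84.490) → (94.887,98.462) → (105.997,107.162), returning to the start.

(Gcodetools for Inkscape — laser output)
G21
G90
G00 X288.586 Y54.077
M4 S331
G1 X280.789 Y60.875 F4461
G1 X275.629 Y69.358
G1 X272.106 Y76.554
G1 X269.221 Y79.495
M5
G00 X88.487 Y70.488
M4 S331
G1 X110.402 Y58.121 F4461
G1 X124.032 Y51.937
G1 X129.377 Y51.936
G1 X126.436 Y58.118
M5
G00 X112.508 Y91.080
M4 S331
G1 X97.811 Y126.561 F4461
G1 X62.330 Y141.258
G1 X26.849 Y126.561
G1 X12.152 Y91.080
G1 X26.849 Y55.599
G1 X62.330 Y40.902
G1 X97.811 Y55.599
G1 X112.508 Y91.080
M5
G00 X105.997 Y107.162
M4 S331
G1 X119.086 Y101.892 F4461
G1 X121.067 Y87.920
G1 X109.957 Y79.220
G1 X96.868 Y84.490
G1 X94.887 Y98.462
G1 X105.997 Y107.162
M5
G00 X0.000 Y0.000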